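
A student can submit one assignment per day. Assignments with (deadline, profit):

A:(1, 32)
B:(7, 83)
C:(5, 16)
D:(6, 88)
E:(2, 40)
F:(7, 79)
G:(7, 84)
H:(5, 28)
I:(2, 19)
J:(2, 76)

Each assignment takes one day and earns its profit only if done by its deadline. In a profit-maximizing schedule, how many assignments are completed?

7

Take jobs in profit order; each goes to the latest open slot no later than its deadline.
By profit: D(d6,88), G(d7,84), B(d7,83), F(d7,79), J(d2,76), E(d2,40), A(d1,32), H(d5,28), I(d2,19), C(d5,16)
D→slot 6; G→slot 7; B→slot 5; F→slot 4; J→slot 2; E→slot 1; A skipped; H→slot 3; I skipped; C skipped.
7 of 10 scheduled.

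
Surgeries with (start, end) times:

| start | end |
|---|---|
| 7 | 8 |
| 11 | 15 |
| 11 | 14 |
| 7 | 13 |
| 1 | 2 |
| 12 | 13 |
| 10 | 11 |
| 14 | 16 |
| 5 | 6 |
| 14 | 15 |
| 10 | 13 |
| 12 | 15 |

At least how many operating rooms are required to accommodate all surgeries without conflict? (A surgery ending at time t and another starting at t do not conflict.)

Events (time:±→running): 1:+→1 2:-→0 5:+→1 6:-→0 7:+→1 7:+→2 8:-→1 10:+→2 10:+→3 11:-→2 11:+→3 11:+→4 12:+→5 12:+→6 … peak 6.

6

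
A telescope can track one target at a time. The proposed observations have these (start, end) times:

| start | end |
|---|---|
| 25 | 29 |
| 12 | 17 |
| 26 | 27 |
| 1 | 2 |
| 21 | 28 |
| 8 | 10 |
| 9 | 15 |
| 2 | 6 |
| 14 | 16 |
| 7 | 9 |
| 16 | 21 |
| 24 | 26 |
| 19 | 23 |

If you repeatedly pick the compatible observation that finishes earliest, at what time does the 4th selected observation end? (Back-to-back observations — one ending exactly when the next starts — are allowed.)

Sort by end time and greedily take each interval whose start is ≥ the last chosen end.
Sorted by end: (1,2)  (2,6)  (7,9)  (8,10)  (9,15)  (14,16)  (12,17)  (16,21)  (19,23)  (24,26)  (26,27)  (21,28)  (25,29)
take (1,2); take (2,6); take (7,9); take (9,15); take (16,21); skip (19,23); take (24,26); take (26,27).
Selected: (1,2) (2,6) (7,9) (9,15) (16,21) (24,26) (26,27)

15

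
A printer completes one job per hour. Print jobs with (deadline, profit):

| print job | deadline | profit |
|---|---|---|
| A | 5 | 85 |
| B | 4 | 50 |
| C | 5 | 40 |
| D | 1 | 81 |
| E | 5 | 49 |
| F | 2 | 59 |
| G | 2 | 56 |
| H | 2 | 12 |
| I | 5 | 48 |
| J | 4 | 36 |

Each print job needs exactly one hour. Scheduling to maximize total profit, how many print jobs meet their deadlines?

5

By profit: A(d5,85), D(d1,81), F(d2,59), G(d2,56), B(d4,50), E(d5,49), I(d5,48), C(d5,40), J(d4,36), H(d2,12)
A→slot 5; D→slot 1; F→slot 2; G skipped; B→slot 4; E→slot 3; I skipped; C skipped; J skipped; H skipped.
5 of 10 scheduled.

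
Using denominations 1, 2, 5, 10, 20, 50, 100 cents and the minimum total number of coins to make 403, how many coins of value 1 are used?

Greedy: take as many of the largest coin as possible, then repeat with the remainder.
403 − 4×100→3 − 1×2→1 − 1×1→0
Count of 1: 1

1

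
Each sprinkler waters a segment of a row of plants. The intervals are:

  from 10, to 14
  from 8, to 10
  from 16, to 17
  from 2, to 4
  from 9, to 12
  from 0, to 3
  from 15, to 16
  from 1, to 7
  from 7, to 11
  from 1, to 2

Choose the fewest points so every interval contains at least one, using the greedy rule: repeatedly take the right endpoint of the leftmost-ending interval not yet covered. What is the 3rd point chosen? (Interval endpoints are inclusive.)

16

Process intervals by earliest right end; each time one isn't hit yet, stab at its right endpoint.
Sorted: [1,2] [0,3] [2,4] [1,7] [8,10] [7,11] [9,12] [10,14] [15,16] [16,17]
{[1,2],[0,3],[2,4],[1,7]} hit by 2; {[8,10],[7,11],[9,12],[10,14]} hit by 10; {[15,16],[16,17]} hit by 16.
Points: 2, 10, 16 (3 total).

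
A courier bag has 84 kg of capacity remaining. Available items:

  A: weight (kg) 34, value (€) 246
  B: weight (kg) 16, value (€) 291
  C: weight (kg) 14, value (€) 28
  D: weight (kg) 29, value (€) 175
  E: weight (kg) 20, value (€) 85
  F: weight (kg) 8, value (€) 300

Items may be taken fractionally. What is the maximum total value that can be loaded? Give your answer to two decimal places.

Ratios (sorted): F 37.50, B 18.19, A 7.24, D 6.03, E 4.25, C 2.00
take F (8 @ 300); take B (16 @ 291); take A (34 @ 246); take 26/29 of D → 156.90. Capacity used 84/84.
Total value = 993.90

993.90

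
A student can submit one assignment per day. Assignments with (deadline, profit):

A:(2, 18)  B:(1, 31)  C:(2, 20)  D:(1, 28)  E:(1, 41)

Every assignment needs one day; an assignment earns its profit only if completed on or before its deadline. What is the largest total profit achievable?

Take jobs in profit order; each goes to the latest open slot no later than its deadline.
By profit: E(d1,41), B(d1,31), D(d1,28), C(d2,20), A(d2,18)
E→slot 1; B skipped; D skipped; C→slot 2; A skipped.
Profit = 41 + 20 = 61

61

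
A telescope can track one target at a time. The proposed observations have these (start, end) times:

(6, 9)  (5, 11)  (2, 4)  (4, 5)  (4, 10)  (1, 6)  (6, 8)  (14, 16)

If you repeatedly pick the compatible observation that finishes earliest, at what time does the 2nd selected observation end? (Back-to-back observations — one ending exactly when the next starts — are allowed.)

5

Sorted by end: (2,4)  (4,5)  (1,6)  (6,8)  (6,9)  (4,10)  (5,11)  (14,16)
take (2,4); take (4,5); skip (1,6); take (6,8); skip (6,9); skip (4,10); skip (5,11); take (14,16).
Selected: (2,4) (4,5) (6,8) (14,16)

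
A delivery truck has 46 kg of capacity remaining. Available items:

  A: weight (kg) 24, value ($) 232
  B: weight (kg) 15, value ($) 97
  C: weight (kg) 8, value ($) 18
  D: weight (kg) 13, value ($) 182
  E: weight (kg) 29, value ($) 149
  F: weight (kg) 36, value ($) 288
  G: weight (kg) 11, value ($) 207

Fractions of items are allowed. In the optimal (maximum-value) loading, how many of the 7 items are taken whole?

2

Ratios (sorted): G 18.82, D 14.00, A 9.67, F 8.00, B 6.47, E 5.14, C 2.25
take G (11 @ 207); take D (13 @ 182); take 22/24 of A → 212.67. Capacity used 46/46.
2 item(s) taken whole; one partial (take 22/24 of A).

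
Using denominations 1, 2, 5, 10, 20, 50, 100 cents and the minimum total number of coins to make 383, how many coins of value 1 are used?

Use the largest denomination that fits, subtract, and repeat.
383 − 3×100→83 − 1×50→33 − 1×20→13 − 1×10→3 − 1×2→1 − 1×1→0
Count of 1: 1

1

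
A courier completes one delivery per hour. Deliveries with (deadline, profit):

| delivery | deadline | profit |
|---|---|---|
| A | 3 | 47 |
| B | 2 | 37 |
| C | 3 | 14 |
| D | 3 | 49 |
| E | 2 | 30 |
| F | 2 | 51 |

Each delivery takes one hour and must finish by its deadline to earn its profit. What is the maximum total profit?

147

Take jobs in profit order; each goes to the latest open slot no later than its deadline.
By profit: F(d2,51), D(d3,49), A(d3,47), B(d2,37), E(d2,30), C(d3,14)
F→slot 2; D→slot 3; A→slot 1; B skipped; E skipped; C skipped.
Profit = 47 + 51 + 49 = 147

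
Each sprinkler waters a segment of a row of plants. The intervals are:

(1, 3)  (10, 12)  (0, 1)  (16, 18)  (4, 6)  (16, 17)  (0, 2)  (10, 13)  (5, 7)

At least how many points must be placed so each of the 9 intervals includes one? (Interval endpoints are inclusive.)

Sorted: [0,1] [0,2] [1,3] [4,6] [5,7] [10,12] [10,13] [16,17] [16,18]
{[0,1],[0,2],[1,3]} hit by 1; {[4,6],[5,7]} hit by 6; {[10,12],[10,13]} hit by 12; {[16,17],[16,18]} hit by 17.
Points: 1, 6, 12, 17 (4 total).

4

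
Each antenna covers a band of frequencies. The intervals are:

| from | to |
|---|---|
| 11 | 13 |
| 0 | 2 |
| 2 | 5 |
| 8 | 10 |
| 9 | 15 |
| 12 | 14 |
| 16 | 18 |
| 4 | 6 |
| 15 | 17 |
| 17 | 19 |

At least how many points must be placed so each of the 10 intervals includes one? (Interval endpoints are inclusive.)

5

By right end: [0,2]  [2,5]  [4,6]  [8,10]  [11,13]  [12,14]  [9,15]  [15,17]  [16,18]  [17,19]
[0,2] uncovered → point at 2; [4,6] uncovered → point at 6; [8,10] uncovered → point at 10; [11,13] uncovered → point at 13; [15,17] uncovered → point at 17.
Points: 2, 6, 10, 13, 17 (5 total).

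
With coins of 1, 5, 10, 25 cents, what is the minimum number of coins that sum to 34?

6

34 = 1×25 + 1×5 + 4×1
Total coins = 1 + 1 + 4 = 6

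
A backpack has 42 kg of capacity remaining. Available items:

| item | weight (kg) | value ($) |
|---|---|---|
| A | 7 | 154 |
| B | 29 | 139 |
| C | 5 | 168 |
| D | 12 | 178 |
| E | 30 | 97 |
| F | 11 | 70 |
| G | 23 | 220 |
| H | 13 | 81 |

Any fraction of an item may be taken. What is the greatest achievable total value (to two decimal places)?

Sort by value per unit weight and fill in that order.
Ratios (sorted): C 33.60, A 22.00, D 14.83, G 9.57, F 6.36, H 6.23, B 4.79, E 3.23
take C (5 @ 168); take A (7 @ 154); take D (12 @ 178); take 18/23 of G → 172.17. Capacity used 42/42.
Total value = 672.17

672.17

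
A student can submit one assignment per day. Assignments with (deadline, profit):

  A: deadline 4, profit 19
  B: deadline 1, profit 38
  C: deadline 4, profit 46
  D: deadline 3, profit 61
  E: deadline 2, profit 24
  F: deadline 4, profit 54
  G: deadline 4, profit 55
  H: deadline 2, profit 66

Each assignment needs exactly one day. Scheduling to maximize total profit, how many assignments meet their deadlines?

Profit order: H=66 D=61 G=55 F=54 C=46 B=38 E=24 A=19
Assign: H→slot 2, D→slot 3, G→slot 4, F→slot 1, C skipped, B skipped, E skipped, A skipped.
Slots: [1:F] [2:H] [3:D] [4:G]
4 of 8 scheduled.

4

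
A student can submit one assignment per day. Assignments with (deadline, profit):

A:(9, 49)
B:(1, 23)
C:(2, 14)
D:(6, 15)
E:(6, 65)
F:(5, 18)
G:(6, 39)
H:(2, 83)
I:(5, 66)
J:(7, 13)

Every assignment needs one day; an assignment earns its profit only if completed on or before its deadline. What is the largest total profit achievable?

Profit order: H=83 I=66 E=65 A=49 G=39 B=23 F=18 D=15 C=14 J=13
Assign: H→slot 2, I→slot 5, E→slot 6, A→slot 9, G→slot 4, B→slot 1, F→slot 3, D skipped, C skipped, J→slot 7.
Slots: [1:B] [2:H] [3:F] [4:G] [5:I] [6:E] [7:J] [9:A]
Profit = 23 + 83 + 18 + 39 + 66 + 65 + 13 + 49 = 356

356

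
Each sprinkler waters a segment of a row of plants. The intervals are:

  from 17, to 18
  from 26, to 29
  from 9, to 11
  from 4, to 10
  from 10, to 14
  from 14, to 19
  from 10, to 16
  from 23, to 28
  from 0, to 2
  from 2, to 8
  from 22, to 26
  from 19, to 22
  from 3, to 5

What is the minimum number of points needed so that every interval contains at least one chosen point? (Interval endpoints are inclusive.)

Sorted: [0,2] [3,5] [2,8] [4,10] [9,11] [10,14] [10,16] [17,18] [14,19] [19,22] [22,26] [23,28] [26,29]
{[0,2]} hit by 2; {[3,5],[2,8],[4,10]} hit by 5; {[9,11],[10,14],[10,16]} hit by 11; {[17,18],[14,19]} hit by 18; {[19,22],[22,26]} hit by 22; {[23,28],[26,29]} hit by 28.
Points: 2, 5, 11, 18, 22, 28 (6 total).

6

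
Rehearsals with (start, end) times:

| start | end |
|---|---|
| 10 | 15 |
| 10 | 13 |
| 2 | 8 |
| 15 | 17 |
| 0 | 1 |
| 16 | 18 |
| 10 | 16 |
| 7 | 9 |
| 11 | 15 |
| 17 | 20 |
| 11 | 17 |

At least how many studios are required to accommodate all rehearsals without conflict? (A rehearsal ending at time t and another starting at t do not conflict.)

Events (time:±→running): 0:+→1 1:-→0 2:+→1 7:+→2 8:-→1 9:-→0 10:+→1 10:+→2 10:+→3 11:+→4 11:+→5 … peak 5.

5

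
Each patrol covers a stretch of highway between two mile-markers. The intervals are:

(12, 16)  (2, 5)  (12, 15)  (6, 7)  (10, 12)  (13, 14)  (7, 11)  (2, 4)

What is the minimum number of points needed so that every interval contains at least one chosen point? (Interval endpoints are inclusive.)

4

Sort by right endpoint; whenever an interval is uncovered, place a point at its right end.
By right end: [2,4]  [2,5]  [6,7]  [7,11]  [10,12]  [13,14]  [12,15]  [12,16]
[2,4] uncovered → point at 4; [6,7] uncovered → point at 7; [10,12] uncovered → point at 12; [13,14] uncovered → point at 14.
Points: 4, 7, 12, 14 (4 total).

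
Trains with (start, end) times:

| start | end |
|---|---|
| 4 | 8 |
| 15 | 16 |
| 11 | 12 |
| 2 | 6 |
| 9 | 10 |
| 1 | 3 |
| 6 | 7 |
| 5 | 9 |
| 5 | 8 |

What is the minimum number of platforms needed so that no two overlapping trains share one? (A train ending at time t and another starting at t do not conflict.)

4

Events (time:±→running): 1:+→1 2:+→2 3:-→1 4:+→2 5:+→3 5:+→4 … peak 4.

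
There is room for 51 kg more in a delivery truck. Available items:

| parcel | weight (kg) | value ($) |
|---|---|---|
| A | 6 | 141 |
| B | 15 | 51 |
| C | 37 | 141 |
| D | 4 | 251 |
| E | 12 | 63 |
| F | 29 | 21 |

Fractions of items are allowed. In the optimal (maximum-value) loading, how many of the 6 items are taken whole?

Ratios (sorted): D 62.75, A 23.50, E 5.25, C 3.81, B 3.40, F 0.72
take D (4 @ 251); take A (6 @ 141); take E (12 @ 63); take 29/37 of C → 110.51. Capacity used 51/51.
3 item(s) taken whole; one partial (take 29/37 of C).

3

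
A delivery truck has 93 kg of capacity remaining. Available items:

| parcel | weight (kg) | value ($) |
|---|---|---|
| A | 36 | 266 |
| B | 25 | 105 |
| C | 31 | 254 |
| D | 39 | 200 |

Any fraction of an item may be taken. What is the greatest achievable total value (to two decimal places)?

653.33

Sort by value per unit weight and fill in that order.
Order: C (254/31=8.19) > A (266/36=7.39) > D (200/39=5.13) > B (105/25=4.20)
Fill: take C (31 @ 254) → take A (36 @ 266) → take 26/39 of D → 133.33; 93/93 used.
Total value = 653.33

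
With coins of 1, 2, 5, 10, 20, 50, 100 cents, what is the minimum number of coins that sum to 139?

6

Use the largest denomination that fits, subtract, and repeat.
139 − 1×100→39 − 1×20→19 − 1×10→9 − 1×5→4 − 2×2→0
Total coins = 1 + 1 + 1 + 1 + 2 = 6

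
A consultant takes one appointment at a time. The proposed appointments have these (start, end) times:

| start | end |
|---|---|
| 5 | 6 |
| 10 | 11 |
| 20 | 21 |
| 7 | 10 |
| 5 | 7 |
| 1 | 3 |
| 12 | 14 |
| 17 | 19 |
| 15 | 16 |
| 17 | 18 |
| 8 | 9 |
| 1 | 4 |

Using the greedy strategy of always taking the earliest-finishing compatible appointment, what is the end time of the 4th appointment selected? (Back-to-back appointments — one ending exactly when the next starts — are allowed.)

11

Sorted by end: (1,3)  (1,4)  (5,6)  (5,7)  (8,9)  (7,10)  (10,11)  (12,14)  (15,16)  (17,18)  (17,19)  (20,21)
take (1,3); skip (1,4); take (5,6); take (8,9); take (10,11); take (12,14); take (15,16); take (17,18); take (20,21).
Selected: (1,3) (5,6) (8,9) (10,11) (12,14) (15,16) (17,18) (20,21)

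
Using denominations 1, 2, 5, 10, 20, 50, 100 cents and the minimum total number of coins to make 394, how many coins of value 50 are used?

394 = 3×100 + 1×50 + 2×20 + 2×2
Count of 50: 1

1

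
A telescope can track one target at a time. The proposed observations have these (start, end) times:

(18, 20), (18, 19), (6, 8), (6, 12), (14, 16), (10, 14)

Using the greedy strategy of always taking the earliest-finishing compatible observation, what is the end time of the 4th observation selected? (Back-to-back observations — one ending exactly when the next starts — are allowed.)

Sorted by end: (6,8)  (6,12)  (10,14)  (14,16)  (18,19)  (18,20)
take (6,8); skip (6,12); take (10,14); take (14,16); take (18,19); skip (18,20).
Selected: (6,8) (10,14) (14,16) (18,19)

19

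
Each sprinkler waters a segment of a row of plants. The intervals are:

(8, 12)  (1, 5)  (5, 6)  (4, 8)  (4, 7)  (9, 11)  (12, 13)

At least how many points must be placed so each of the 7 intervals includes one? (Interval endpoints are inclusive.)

3

Sorted: [1,5] [5,6] [4,7] [4,8] [9,11] [8,12] [12,13]
{[1,5],[5,6],[4,7],[4,8]} hit by 5; {[9,11],[8,12]} hit by 11; {[12,13]} hit by 13.
Points: 5, 11, 13 (3 total).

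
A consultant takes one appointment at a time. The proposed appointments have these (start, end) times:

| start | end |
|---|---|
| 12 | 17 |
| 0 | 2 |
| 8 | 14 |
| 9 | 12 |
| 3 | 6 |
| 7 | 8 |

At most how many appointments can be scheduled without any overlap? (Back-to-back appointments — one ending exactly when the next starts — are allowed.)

Sort by end time and greedily take each interval whose start is ≥ the last chosen end.
Sorted by end: (0,2)  (3,6)  (7,8)  (9,12)  (8,14)  (12,17)
take (0,2); take (3,6); take (7,8); take (9,12); take (12,17).
Selected 5 appointments.

5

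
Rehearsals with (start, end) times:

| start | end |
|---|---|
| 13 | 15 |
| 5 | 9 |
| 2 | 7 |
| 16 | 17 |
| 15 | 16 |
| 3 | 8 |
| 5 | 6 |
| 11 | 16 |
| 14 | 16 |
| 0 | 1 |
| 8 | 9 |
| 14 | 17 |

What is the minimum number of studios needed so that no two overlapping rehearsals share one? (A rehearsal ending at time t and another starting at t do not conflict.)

4

starts: [0, 2, 3, 5, 5, 8, 11, 13, 14, 14, 15, 16]
ends:   [1, 6, 7, 8, 9, 9, 15, 16, 16, 16, 17, 17]
s0→1 e1→0 s2→1 s3→2 s5→3 s5→4  — peak 4.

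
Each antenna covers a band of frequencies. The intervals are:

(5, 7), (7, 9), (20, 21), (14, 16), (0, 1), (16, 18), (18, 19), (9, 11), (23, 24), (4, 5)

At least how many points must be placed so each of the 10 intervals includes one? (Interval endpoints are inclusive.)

7

Sort by right endpoint; whenever an interval is uncovered, place a point at its right end.
By right end: [0,1]  [4,5]  [5,7]  [7,9]  [9,11]  [14,16]  [16,18]  [18,19]  [20,21]  [23,24]
[0,1] uncovered → point at 1; [4,5] uncovered → point at 5; [7,9] uncovered → point at 9; [14,16] uncovered → point at 16; [18,19] uncovered → point at 19; [20,21] uncovered → point at 21; [23,24] uncovered → point at 24.
Points: 1, 5, 9, 16, 19, 21, 24 (7 total).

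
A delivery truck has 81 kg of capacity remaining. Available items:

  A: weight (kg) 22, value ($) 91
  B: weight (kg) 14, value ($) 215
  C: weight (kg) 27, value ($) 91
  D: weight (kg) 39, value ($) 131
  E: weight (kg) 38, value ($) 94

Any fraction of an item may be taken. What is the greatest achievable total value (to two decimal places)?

457.46

Order: B (215/14=15.36) > A (91/22=4.14) > C (91/27=3.37) > D (131/39=3.36) > E (94/38=2.47)
Fill: take B (14 @ 215) → take A (22 @ 91) → take C (27 @ 91) → take 18/39 of D → 60.46; 81/81 used.
Total value = 457.46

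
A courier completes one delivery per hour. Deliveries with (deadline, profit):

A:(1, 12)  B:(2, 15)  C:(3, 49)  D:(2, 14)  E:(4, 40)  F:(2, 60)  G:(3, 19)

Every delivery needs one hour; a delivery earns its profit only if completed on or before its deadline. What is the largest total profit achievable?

168

Sort by profit descending; place each in the latest free slot ≤ its deadline.
Profit order: F=60 C=49 E=40 G=19 B=15 D=14 A=12
Assign: F→slot 2, C→slot 3, E→slot 4, G→slot 1, B skipped, D skipped, A skipped.
Slots: [1:G] [2:F] [3:C] [4:E]
Profit = 19 + 60 + 49 + 40 = 168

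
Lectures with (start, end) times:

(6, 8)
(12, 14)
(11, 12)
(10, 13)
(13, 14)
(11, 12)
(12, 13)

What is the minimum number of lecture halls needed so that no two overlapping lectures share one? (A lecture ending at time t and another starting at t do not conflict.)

starts: [6, 10, 11, 11, 12, 12, 13]
ends:   [8, 12, 12, 13, 13, 14, 14]
s6→1 e8→0 s10→1 s11→2 s11→3  — peak 3.

3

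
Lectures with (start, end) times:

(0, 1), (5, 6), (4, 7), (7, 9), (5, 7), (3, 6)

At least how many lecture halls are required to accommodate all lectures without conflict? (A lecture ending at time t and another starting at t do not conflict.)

4

starts: [0, 3, 4, 5, 5, 7]
ends:   [1, 6, 6, 7, 7, 9]
s0→1 e1→0 s3→1 s4→2 s5→3 s5→4  — peak 4.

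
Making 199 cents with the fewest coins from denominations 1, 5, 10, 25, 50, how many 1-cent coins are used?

4

Greedy: take as many of the largest coin as possible, then repeat with the remainder.
199 = 3×50 + 1×25 + 2×10 + 4×1
Count of 1: 4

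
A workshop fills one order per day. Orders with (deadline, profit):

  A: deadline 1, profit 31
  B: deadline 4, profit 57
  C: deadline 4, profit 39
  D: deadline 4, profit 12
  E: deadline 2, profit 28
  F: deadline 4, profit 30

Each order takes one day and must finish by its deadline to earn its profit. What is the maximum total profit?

157

Sort by profit descending; place each in the latest free slot ≤ its deadline.
By profit: B(d4,57), C(d4,39), A(d1,31), F(d4,30), E(d2,28), D(d4,12)
B→slot 4; C→slot 3; A→slot 1; F→slot 2; E skipped; D skipped.
Profit = 31 + 30 + 39 + 57 = 157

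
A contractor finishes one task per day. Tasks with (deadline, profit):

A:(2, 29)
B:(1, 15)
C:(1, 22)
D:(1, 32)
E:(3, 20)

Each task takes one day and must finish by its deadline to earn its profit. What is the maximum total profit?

Take jobs in profit order; each goes to the latest open slot no later than its deadline.
By profit: D(d1,32), A(d2,29), C(d1,22), E(d3,20), B(d1,15)
D→slot 1; A→slot 2; C skipped; E→slot 3; B skipped.
Profit = 32 + 29 + 20 = 81

81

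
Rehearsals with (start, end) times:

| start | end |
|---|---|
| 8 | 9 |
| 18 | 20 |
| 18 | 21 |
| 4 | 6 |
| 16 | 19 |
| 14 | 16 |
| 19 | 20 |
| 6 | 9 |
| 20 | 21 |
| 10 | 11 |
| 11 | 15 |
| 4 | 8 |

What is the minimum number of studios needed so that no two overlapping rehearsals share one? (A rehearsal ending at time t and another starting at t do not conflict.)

Count concurrent intervals with a sweep; the peak is the room count.
starts: [4, 4, 6, 8, 10, 11, 14, 16, 18, 18, 19, 20]
ends:   [6, 8, 9, 9, 11, 15, 16, 19, 20, 20, 21, 21]
s4→1 s4→2 e6→1 s6→2 e8→1 s8→2 e9→1 e9→0 s10→1 e11→0 s11→1 s14→2 e15→1 e16→0 s16→1 s18→2 s18→3  — peak 3.

3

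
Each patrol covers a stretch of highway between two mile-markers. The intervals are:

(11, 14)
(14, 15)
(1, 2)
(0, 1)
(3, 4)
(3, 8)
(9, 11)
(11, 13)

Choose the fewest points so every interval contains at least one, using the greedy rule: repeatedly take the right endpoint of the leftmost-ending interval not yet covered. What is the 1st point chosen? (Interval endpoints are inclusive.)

Sort by right endpoint; whenever an interval is uncovered, place a point at its right end.
Sorted: [0,1] [1,2] [3,4] [3,8] [9,11] [11,13] [11,14] [14,15]
{[0,1],[1,2]} hit by 1; {[3,4],[3,8]} hit by 4; {[9,11],[11,13],[11,14]} hit by 11; {[14,15]} hit by 15.
Points: 1, 4, 11, 15 (4 total).

1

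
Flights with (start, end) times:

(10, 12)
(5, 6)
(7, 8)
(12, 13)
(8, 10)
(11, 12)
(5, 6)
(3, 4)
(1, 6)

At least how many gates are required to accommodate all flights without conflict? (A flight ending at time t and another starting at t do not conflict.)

The answer is the maximum number of intervals overlapping at any instant.
starts: [1, 3, 5, 5, 7, 8, 10, 11, 12]
ends:   [4, 6, 6, 6, 8, 10, 12, 12, 13]
s1→1 s3→2 e4→1 s5→2 s5→3  — peak 3.

3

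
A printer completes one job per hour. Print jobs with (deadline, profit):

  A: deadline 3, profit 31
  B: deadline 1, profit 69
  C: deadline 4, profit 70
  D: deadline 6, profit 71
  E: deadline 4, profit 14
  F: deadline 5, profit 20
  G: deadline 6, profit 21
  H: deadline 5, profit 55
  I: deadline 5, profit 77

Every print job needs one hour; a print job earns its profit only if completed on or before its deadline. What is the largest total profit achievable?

Sort by profit descending; place each in the latest free slot ≤ its deadline.
Profit order: I=77 D=71 C=70 B=69 H=55 A=31 G=21 F=20 E=14
Assign: I→slot 5, D→slot 6, C→slot 4, B→slot 1, H→slot 3, A→slot 2, G skipped, F skipped, E skipped.
Slots: [1:B] [2:A] [3:H] [4:C] [5:I] [6:D]
Profit = 69 + 31 + 55 + 70 + 77 + 71 = 373

373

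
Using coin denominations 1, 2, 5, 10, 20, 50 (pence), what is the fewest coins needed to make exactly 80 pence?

80 = 1×50 + 1×20 + 1×10
Total coins = 1 + 1 + 1 = 3

3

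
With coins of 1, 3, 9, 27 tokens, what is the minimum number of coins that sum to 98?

8

98 − 3×27→17 − 1×9→8 − 2×3→2 − 2×1→0
Total coins = 3 + 1 + 2 + 2 = 8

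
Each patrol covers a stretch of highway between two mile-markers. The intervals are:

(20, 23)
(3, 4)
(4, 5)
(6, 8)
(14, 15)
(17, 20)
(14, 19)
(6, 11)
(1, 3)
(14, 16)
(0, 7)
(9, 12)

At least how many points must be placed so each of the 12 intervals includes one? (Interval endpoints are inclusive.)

6

Process intervals by earliest right end; each time one isn't hit yet, stab at its right endpoint.
Sorted: [1,3] [3,4] [4,5] [0,7] [6,8] [6,11] [9,12] [14,15] [14,16] [14,19] [17,20] [20,23]
{[1,3],[3,4]} hit by 3; {[4,5],[0,7]} hit by 5; {[6,8],[6,11]} hit by 8; {[9,12]} hit by 12; {[14,15],[14,16],[14,19]} hit by 15; {[17,20],[20,23]} hit by 20.
Points: 3, 5, 8, 12, 15, 20 (6 total).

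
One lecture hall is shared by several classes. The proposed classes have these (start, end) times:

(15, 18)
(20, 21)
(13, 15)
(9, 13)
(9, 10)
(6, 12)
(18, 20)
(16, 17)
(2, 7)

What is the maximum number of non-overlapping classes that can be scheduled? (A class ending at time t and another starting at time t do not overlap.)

By end time: (2,7), (9,10), (6,12), (9,13), (13,15), (16,17), (15,18), (18,20), (20,21).
Pick (2,7); next start ≥ 7 → (9,10); next start ≥ 10 → (13,15); next start ≥ 15 → (16,17); next start ≥ 17 → (18,20); next start ≥ 20 → (20,21).
Selected 6 classes.

6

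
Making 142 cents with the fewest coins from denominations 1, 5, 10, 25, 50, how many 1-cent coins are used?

2

142 = 2×50 + 1×25 + 1×10 + 1×5 + 2×1
Count of 1: 2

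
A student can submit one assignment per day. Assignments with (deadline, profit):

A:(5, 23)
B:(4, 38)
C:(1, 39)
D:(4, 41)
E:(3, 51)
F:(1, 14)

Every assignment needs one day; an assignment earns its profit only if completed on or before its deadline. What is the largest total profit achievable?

192

Sort by profit descending; place each in the latest free slot ≤ its deadline.
By profit: E(d3,51), D(d4,41), C(d1,39), B(d4,38), A(d5,23), F(d1,14)
E→slot 3; D→slot 4; C→slot 1; B→slot 2; A→slot 5; F skipped.
Profit = 39 + 38 + 51 + 41 + 23 = 192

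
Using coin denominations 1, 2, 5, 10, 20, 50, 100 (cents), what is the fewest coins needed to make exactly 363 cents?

Use the largest denomination that fits, subtract, and repeat.
363 = 3×100 + 1×50 + 1×10 + 1×2 + 1×1
Total coins = 3 + 1 + 1 + 1 + 1 = 7

7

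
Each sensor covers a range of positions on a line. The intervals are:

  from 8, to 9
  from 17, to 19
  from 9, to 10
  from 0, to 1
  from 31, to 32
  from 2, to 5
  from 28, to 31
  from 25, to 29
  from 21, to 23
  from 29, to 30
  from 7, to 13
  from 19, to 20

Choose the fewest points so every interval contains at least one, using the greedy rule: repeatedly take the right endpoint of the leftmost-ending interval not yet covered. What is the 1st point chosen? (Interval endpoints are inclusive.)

1

Sort by right endpoint; whenever an interval is uncovered, place a point at its right end.
Sorted: [0,1] [2,5] [8,9] [9,10] [7,13] [17,19] [19,20] [21,23] [25,29] [29,30] [28,31] [31,32]
{[0,1]} hit by 1; {[2,5]} hit by 5; {[8,9],[9,10],[7,13]} hit by 9; {[17,19],[19,20]} hit by 19; {[21,23]} hit by 23; {[25,29],[29,30],[28,31]} hit by 29; {[31,32]} hit by 32.
Points: 1, 5, 9, 19, 23, 29, 32 (7 total).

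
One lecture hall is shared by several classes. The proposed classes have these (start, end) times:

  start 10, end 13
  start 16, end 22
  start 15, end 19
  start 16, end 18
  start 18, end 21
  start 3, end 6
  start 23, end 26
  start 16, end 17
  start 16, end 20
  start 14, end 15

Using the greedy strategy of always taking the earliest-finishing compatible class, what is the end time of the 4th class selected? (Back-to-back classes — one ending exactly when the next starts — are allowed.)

Sort by end time and greedily take each interval whose start is ≥ the last chosen end.
Sorted by end: (3,6)  (10,13)  (14,15)  (16,17)  (16,18)  (15,19)  (16,20)  (18,21)  (16,22)  (23,26)
take (3,6); take (10,13); take (14,15); take (16,17); take (18,21); skip (16,22); take (23,26).
Selected: (3,6) (10,13) (14,15) (16,17) (18,21) (23,26)

17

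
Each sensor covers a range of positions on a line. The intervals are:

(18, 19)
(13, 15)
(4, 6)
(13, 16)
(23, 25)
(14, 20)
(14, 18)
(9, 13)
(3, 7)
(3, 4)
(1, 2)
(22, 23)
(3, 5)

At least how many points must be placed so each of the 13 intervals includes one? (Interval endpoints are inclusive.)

By right end: [1,2]  [3,4]  [3,5]  [4,6]  [3,7]  [9,13]  [13,15]  [13,16]  [14,18]  [18,19]  [14,20]  [22,23]  [23,25]
[1,2] uncovered → point at 2; [3,4] uncovered → point at 4; [9,13] uncovered → point at 13; [14,18] uncovered → point at 18; [22,23] uncovered → point at 23.
Points: 2, 4, 13, 18, 23 (5 total).

5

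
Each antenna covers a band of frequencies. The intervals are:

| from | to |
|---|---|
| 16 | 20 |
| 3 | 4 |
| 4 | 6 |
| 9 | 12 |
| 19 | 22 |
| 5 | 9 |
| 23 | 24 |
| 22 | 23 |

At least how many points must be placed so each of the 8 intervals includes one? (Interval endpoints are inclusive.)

4

Sort by right endpoint; whenever an interval is uncovered, place a point at its right end.
Sorted: [3,4] [4,6] [5,9] [9,12] [16,20] [19,22] [22,23] [23,24]
{[3,4],[4,6]} hit by 4; {[5,9],[9,12]} hit by 9; {[16,20],[19,22]} hit by 20; {[22,23],[23,24]} hit by 23.
Points: 4, 9, 20, 23 (4 total).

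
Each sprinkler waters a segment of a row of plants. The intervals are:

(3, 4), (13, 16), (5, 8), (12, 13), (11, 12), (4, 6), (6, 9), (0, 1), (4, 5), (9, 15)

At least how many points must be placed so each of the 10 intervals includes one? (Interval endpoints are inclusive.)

Process intervals by earliest right end; each time one isn't hit yet, stab at its right endpoint.
Sorted: [0,1] [3,4] [4,5] [4,6] [5,8] [6,9] [11,12] [12,13] [9,15] [13,16]
{[0,1]} hit by 1; {[3,4],[4,5],[4,6]} hit by 4; {[5,8],[6,9]} hit by 8; {[11,12],[12,13],[9,15]} hit by 12; {[13,16]} hit by 16.
Points: 1, 4, 8, 12, 16 (5 total).

5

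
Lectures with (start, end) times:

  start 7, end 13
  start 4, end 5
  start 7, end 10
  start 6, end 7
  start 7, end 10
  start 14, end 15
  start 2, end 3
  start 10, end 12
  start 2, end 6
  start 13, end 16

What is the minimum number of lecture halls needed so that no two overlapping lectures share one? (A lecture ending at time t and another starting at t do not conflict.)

3

Count concurrent intervals with a sweep; the peak is the room count.
Events (time:±→running): 2:+→1 2:+→2 3:-→1 4:+→2 5:-→1 6:-→0 6:+→1 7:-→0 7:+→1 7:+→2 7:+→3 … peak 3.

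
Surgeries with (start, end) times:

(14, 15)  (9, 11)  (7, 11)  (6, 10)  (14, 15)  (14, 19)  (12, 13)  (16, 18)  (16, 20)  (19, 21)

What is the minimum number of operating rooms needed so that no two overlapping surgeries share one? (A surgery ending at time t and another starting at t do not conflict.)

3

Count concurrent intervals with a sweep; the peak is the room count.
starts: [6, 7, 9, 12, 14, 14, 14, 16, 16, 19]
ends:   [10, 11, 11, 13, 15, 15, 18, 19, 20, 21]
s6→1 s7→2 s9→3  — peak 3.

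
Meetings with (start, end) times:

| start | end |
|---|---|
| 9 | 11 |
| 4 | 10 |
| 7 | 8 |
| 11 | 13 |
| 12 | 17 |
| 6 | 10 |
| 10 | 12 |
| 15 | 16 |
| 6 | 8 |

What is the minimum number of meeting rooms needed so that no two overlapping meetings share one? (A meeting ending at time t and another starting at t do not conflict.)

starts: [4, 6, 6, 7, 9, 10, 11, 12, 15]
ends:   [8, 8, 10, 10, 11, 12, 13, 16, 17]
s4→1 s6→2 s6→3 s7→4  — peak 4.

4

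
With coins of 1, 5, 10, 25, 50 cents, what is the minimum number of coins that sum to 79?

79 = 1×50 + 1×25 + 4×1
Total coins = 1 + 1 + 4 = 6

6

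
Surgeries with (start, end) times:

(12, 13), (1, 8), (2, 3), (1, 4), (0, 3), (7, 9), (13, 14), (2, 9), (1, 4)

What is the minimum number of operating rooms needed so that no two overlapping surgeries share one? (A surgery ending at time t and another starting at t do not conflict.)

Events (time:±→running): 0:+→1 1:+→2 1:+→3 1:+→4 2:+→5 2:+→6 … peak 6.

6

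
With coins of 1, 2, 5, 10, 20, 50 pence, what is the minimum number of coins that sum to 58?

Use the largest denomination that fits, subtract, and repeat.
58 = 1×50 + 1×5 + 1×2 + 1×1
Total coins = 1 + 1 + 1 + 1 = 4

4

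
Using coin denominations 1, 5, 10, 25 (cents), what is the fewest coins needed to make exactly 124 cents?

10

Greedy: take as many of the largest coin as possible, then repeat with the remainder.
124 − 4×25→24 − 2×10→4 − 4×1→0
Total coins = 4 + 2 + 4 = 10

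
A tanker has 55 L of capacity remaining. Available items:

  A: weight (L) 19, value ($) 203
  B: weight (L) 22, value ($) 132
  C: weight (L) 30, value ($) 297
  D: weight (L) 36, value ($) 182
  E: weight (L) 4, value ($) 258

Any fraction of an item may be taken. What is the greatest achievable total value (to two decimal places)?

770.00

Sort by value per unit weight and fill in that order.
Ratios (sorted): E 64.50, A 10.68, C 9.90, B 6.00, D 5.06
take E (4 @ 258); take A (19 @ 203); take C (30 @ 297); take 2/22 of B → 12.00. Capacity used 55/55.
Total value = 770.00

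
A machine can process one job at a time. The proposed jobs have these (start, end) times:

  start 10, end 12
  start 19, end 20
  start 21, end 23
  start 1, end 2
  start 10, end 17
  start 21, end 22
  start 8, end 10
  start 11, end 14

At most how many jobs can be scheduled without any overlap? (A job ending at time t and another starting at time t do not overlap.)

Sorted by end: (1,2)  (8,10)  (10,12)  (11,14)  (10,17)  (19,20)  (21,22)  (21,23)
take (1,2); take (8,10); take (10,12); take (19,20); take (21,22); skip (21,23).
Selected 5 jobs.

5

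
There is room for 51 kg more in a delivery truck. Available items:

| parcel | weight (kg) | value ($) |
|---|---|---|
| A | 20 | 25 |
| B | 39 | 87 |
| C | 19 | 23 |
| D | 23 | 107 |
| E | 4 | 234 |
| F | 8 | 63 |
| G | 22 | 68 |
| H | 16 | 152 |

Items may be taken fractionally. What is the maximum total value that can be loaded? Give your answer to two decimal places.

556.00

Greedy by value/weight ratio, highest first.
Ratios (sorted): E 58.50, H 9.50, F 7.88, D 4.65, G 3.09, B 2.23, A 1.25, C 1.21
take E (4 @ 234); take H (16 @ 152); take F (8 @ 63); take D (23 @ 107). Capacity used 51/51.
Total value = 556.00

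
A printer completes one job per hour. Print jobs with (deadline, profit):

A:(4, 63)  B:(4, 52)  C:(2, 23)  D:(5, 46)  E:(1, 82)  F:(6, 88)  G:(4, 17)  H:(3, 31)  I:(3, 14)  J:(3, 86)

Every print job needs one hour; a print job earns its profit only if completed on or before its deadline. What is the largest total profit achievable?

417

Take jobs in profit order; each goes to the latest open slot no later than its deadline.
Profit order: F=88 J=86 E=82 A=63 B=52 D=46 H=31 C=23 G=17 I=14
Assign: F→slot 6, J→slot 3, E→slot 1, A→slot 4, B→slot 2, D→slot 5, H skipped, C skipped, G skipped, I skipped.
Slots: [1:E] [2:B] [3:J] [4:A] [5:D] [6:F]
Profit = 82 + 52 + 86 + 63 + 46 + 88 = 417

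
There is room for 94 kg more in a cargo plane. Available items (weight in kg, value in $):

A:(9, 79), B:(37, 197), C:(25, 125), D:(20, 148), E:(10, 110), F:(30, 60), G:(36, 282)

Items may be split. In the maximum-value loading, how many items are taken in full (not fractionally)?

Order: E (110/10=11.00) > A (79/9=8.78) > G (282/36=7.83) > D (148/20=7.40) > B (197/37=5.32) > C (125/25=5.00) > F (60/30=2.00)
Fill: take E (10 @ 110) → take A (9 @ 79) → take G (36 @ 282) → take D (20 @ 148) → take 19/37 of B → 101.16; 94/94 used.
4 item(s) taken whole; one partial (take 19/37 of B).

4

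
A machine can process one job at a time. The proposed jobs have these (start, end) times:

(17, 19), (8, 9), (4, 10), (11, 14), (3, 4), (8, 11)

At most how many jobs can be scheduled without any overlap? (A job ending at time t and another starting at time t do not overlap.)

Sort by end time and greedily take each interval whose start is ≥ the last chosen end.
By end time: (3,4), (8,9), (4,10), (8,11), (11,14), (17,19).
Pick (3,4); next start ≥ 4 → (8,9); next start ≥ 9 → (11,14); next start ≥ 14 → (17,19).
Selected 4 jobs.

4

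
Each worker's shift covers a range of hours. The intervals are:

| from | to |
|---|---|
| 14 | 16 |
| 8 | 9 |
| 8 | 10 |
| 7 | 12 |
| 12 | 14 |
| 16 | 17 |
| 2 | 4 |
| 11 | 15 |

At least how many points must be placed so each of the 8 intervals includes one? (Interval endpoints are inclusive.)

By right end: [2,4]  [8,9]  [8,10]  [7,12]  [12,14]  [11,15]  [14,16]  [16,17]
[2,4] uncovered → point at 4; [8,9] uncovered → point at 9; [12,14] uncovered → point at 14; [16,17] uncovered → point at 17.
Points: 4, 9, 14, 17 (4 total).

4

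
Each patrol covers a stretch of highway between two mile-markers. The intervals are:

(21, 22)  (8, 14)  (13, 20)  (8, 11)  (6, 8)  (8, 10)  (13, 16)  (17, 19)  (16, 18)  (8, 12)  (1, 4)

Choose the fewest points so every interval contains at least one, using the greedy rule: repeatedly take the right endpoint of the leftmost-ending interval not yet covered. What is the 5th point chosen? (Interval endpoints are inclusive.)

Sort by right endpoint; whenever an interval is uncovered, place a point at its right end.
Sorted: [1,4] [6,8] [8,10] [8,11] [8,12] [8,14] [13,16] [16,18] [17,19] [13,20] [21,22]
{[1,4]} hit by 4; {[6,8],[8,10],[8,11],[8,12],[8,14]} hit by 8; {[13,16],[16,18]} hit by 16; {[17,19],[13,20]} hit by 19; {[21,22]} hit by 22.
Points: 4, 8, 16, 19, 22 (5 total).

22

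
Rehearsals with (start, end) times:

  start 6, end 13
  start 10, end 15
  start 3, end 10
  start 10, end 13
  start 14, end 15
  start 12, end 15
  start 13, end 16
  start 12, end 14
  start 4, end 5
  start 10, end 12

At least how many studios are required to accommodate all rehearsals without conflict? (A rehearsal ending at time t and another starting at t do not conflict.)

5

starts: [3, 4, 6, 10, 10, 10, 12, 12, 13, 14]
ends:   [5, 10, 12, 13, 13, 14, 15, 15, 15, 16]
s3→1 s4→2 e5→1 s6→2 e10→1 s10→2 s10→3 s10→4 e12→3 s12→4 s12→5  — peak 5.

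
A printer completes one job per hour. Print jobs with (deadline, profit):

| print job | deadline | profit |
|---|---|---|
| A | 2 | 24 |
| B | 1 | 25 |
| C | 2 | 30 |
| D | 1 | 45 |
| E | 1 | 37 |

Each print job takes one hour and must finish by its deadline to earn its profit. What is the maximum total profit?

75

Sort by profit descending; place each in the latest free slot ≤ its deadline.
By profit: D(d1,45), E(d1,37), C(d2,30), B(d1,25), A(d2,24)
D→slot 1; E skipped; C→slot 2; B skipped; A skipped.
Profit = 45 + 30 = 75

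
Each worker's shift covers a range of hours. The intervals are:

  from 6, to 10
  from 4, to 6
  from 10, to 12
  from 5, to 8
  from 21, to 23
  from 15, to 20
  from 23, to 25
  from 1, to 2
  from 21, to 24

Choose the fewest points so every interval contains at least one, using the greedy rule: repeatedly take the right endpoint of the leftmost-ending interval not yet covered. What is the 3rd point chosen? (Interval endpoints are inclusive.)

By right end: [1,2]  [4,6]  [5,8]  [6,10]  [10,12]  [15,20]  [21,23]  [21,24]  [23,25]
[1,2] uncovered → point at 2; [4,6] uncovered → point at 6; [10,12] uncovered → point at 12; [15,20] uncovered → point at 20; [21,23] uncovered → point at 23.
Points: 2, 6, 12, 20, 23 (5 total).

12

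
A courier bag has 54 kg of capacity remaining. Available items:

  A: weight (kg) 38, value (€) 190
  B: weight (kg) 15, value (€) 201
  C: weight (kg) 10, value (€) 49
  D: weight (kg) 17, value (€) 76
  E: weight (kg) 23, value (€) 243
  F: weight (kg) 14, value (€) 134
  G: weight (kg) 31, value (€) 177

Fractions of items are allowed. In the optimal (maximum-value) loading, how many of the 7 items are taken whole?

3

Sort by value per unit weight and fill in that order.
Ratios (sorted): B 13.40, E 10.57, F 9.57, G 5.71, A 5.00, C 4.90, D 4.47
take B (15 @ 201); take E (23 @ 243); take F (14 @ 134); take 2/31 of G → 11.42. Capacity used 54/54.
3 item(s) taken whole; one partial (take 2/31 of G).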